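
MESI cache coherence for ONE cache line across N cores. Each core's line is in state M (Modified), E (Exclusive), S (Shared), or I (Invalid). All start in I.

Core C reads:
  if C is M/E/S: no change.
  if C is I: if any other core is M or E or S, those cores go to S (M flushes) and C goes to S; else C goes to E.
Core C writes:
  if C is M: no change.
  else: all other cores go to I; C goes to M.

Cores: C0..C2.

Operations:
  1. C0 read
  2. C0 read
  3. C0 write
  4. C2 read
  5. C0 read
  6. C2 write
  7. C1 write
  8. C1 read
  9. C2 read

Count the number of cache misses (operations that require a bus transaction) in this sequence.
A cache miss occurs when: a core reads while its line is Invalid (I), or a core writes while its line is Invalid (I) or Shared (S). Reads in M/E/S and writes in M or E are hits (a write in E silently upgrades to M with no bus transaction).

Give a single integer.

Answer: 5

Derivation:
Op 1: C0 read [C0 read from I: no other sharers -> C0=E (exclusive)] -> [E,I,I] [MISS #1: read from I]
Op 2: C0 read [C0 read: already in E, no change] -> [E,I,I] [hit: read from E]
Op 3: C0 write [C0 write: invalidate none -> C0=M] -> [M,I,I] [hit: write from E is a silent E->M upgrade, no bus transaction]
Op 4: C2 read [C2 read from I: others=['C0=M'] -> C2=S, others downsized to S] -> [S,I,S] [MISS #2: read from I]
Op 5: C0 read [C0 read: already in S, no change] -> [S,I,S] [hit: read from S]
Op 6: C2 write [C2 write: invalidate ['C0=S'] -> C2=M] -> [I,I,M] [MISS #3: write from S]
Op 7: C1 write [C1 write: invalidate ['C2=M'] -> C1=M] -> [I,M,I] [MISS #4: write from I]
Op 8: C1 read [C1 read: already in M, no change] -> [I,M,I] [hit: read from M]
Op 9: C2 read [C2 read from I: others=['C1=M'] -> C2=S, others downsized to S] -> [I,S,S] [MISS #5: read from I]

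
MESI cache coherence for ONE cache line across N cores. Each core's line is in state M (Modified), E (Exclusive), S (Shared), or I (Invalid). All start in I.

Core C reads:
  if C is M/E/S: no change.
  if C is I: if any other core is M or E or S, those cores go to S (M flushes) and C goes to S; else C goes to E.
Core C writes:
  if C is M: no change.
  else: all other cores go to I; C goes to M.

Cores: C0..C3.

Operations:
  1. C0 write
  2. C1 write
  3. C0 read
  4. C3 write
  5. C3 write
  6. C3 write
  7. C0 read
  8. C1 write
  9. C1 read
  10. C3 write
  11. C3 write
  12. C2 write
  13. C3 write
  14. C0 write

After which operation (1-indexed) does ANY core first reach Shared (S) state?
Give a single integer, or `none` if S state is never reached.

Op 1: C0 write [C0 write: invalidate none -> C0=M] -> [M,I,I,I]
Op 2: C1 write [C1 write: invalidate ['C0=M'] -> C1=M] -> [I,M,I,I]
Op 3: C0 read [C0 read from I: others=['C1=M'] -> C0=S, others downsized to S] -> [S,S,I,I]
  -> First S state at op 3; remaining ops need not be traced.

Answer: 3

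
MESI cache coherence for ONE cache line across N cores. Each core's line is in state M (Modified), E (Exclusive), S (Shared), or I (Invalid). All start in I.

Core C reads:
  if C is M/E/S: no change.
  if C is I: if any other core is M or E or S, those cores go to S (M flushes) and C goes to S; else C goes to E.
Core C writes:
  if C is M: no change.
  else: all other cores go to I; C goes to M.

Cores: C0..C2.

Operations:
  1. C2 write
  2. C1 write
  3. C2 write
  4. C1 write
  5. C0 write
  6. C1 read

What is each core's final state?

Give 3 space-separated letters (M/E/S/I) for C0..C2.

Op 1: C2 write [C2 write: invalidate none -> C2=M] -> [I,I,M]
Op 2: C1 write [C1 write: invalidate ['C2=M'] -> C1=M] -> [I,M,I]
Op 3: C2 write [C2 write: invalidate ['C1=M'] -> C2=M] -> [I,I,M]
Op 4: C1 write [C1 write: invalidate ['C2=M'] -> C1=M] -> [I,M,I]
Op 5: C0 write [C0 write: invalidate ['C1=M'] -> C0=M] -> [M,I,I]
Op 6: C1 read [C1 read from I: others=['C0=M'] -> C1=S, others downsized to S] -> [S,S,I]

Answer: S S I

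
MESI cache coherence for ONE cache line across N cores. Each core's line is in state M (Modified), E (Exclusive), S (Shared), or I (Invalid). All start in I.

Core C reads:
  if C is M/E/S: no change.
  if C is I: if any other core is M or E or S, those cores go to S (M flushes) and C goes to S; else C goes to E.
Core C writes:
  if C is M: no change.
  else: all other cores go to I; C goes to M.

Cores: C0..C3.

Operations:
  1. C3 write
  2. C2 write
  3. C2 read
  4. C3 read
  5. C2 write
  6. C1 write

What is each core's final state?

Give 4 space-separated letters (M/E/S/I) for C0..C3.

Op 1: C3 write [C3 write: invalidate none -> C3=M] -> [I,I,I,M]
Op 2: C2 write [C2 write: invalidate ['C3=M'] -> C2=M] -> [I,I,M,I]
Op 3: C2 read [C2 read: already in M, no change] -> [I,I,M,I]
Op 4: C3 read [C3 read from I: others=['C2=M'] -> C3=S, others downsized to S] -> [I,I,S,S]
Op 5: C2 write [C2 write: invalidate ['C3=S'] -> C2=M] -> [I,I,M,I]
Op 6: C1 write [C1 write: invalidate ['C2=M'] -> C1=M] -> [I,M,I,I]

Answer: I M I I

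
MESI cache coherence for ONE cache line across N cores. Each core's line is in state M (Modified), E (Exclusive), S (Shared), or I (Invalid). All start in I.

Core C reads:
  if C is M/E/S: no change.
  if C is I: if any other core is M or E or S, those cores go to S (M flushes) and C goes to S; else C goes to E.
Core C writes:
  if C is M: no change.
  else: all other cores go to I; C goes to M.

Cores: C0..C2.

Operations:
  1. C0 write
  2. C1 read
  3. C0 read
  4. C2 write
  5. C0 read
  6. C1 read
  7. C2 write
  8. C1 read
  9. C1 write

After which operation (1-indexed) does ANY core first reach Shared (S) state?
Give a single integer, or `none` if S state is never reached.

Op 1: C0 write [C0 write: invalidate none -> C0=M] -> [M,I,I]
Op 2: C1 read [C1 read from I: others=['C0=M'] -> C1=S, others downsized to S] -> [S,S,I]
  -> First S state at op 2; remaining ops need not be traced.

Answer: 2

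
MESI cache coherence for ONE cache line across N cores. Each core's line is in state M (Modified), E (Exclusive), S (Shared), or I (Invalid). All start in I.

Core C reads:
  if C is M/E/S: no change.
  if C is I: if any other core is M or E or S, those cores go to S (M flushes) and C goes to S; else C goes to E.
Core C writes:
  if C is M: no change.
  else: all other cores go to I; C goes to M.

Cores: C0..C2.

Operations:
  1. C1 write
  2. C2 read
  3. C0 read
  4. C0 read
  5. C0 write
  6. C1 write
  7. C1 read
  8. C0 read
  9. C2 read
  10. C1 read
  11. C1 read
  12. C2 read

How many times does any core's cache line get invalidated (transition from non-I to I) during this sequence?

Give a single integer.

Op 1: C1 write [C1 write: invalidate none -> C1=M] -> [I,M,I] (invalidations this op: 0; running total: 0)
Op 2: C2 read [C2 read from I: others=['C1=M'] -> C2=S, others downsized to S] -> [I,S,S] (invalidations this op: 0; running total: 0)
Op 3: C0 read [C0 read from I: others=['C1=S', 'C2=S'] -> C0=S, others downsized to S] -> [S,S,S] (invalidations this op: 0; running total: 0)
Op 4: C0 read [C0 read: already in S, no change] -> [S,S,S] (invalidations this op: 0; running total: 0)
Op 5: C0 write [C0 write: invalidate ['C1=S', 'C2=S'] -> C0=M] -> [M,I,I] (invalidations this op: 2; running total: 2)
Op 6: C1 write [C1 write: invalidate ['C0=M'] -> C1=M] -> [I,M,I] (invalidations this op: 1; running total: 3)
Op 7: C1 read [C1 read: already in M, no change] -> [I,M,I] (invalidations this op: 0; running total: 3)
Op 8: C0 read [C0 read from I: others=['C1=M'] -> C0=S, others downsized to S] -> [S,S,I] (invalidations this op: 0; running total: 3)
Op 9: C2 read [C2 read from I: others=['C0=S', 'C1=S'] -> C2=S, others downsized to S] -> [S,S,S] (invalidations this op: 0; running total: 3)
Op 10: C1 read [C1 read: already in S, no change] -> [S,S,S] (invalidations this op: 0; running total: 3)
Op 11: C1 read [C1 read: already in S, no change] -> [S,S,S] (invalidations this op: 0; running total: 3)
Op 12: C2 read [C2 read: already in S, no change] -> [S,S,S] (invalidations this op: 0; running total: 3)

Answer: 3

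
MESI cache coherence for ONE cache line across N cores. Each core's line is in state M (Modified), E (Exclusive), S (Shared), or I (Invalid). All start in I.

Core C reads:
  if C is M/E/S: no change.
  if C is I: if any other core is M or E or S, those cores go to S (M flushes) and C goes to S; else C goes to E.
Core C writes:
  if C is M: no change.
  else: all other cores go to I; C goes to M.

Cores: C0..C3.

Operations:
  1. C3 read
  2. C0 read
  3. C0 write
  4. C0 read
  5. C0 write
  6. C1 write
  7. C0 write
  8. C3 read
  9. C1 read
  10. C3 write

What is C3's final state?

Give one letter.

Answer: M

Derivation:
Op 1: C3 read [C3 read from I: no other sharers -> C3=E (exclusive)] -> [I,I,I,E]
Op 2: C0 read [C0 read from I: others=['C3=E'] -> C0=S, others downsized to S] -> [S,I,I,S]
Op 3: C0 write [C0 write: invalidate ['C3=S'] -> C0=M] -> [M,I,I,I]
Op 4: C0 read [C0 read: already in M, no change] -> [M,I,I,I]
Op 5: C0 write [C0 write: already M (modified), no change] -> [M,I,I,I]
Op 6: C1 write [C1 write: invalidate ['C0=M'] -> C1=M] -> [I,M,I,I]
Op 7: C0 write [C0 write: invalidate ['C1=M'] -> C0=M] -> [M,I,I,I]
Op 8: C3 read [C3 read from I: others=['C0=M'] -> C3=S, others downsized to S] -> [S,I,I,S]
Op 9: C1 read [C1 read from I: others=['C0=S', 'C3=S'] -> C1=S, others downsized to S] -> [S,S,I,S]
Op 10: C3 write [C3 write: invalidate ['C0=S', 'C1=S'] -> C3=M] -> [I,I,I,M]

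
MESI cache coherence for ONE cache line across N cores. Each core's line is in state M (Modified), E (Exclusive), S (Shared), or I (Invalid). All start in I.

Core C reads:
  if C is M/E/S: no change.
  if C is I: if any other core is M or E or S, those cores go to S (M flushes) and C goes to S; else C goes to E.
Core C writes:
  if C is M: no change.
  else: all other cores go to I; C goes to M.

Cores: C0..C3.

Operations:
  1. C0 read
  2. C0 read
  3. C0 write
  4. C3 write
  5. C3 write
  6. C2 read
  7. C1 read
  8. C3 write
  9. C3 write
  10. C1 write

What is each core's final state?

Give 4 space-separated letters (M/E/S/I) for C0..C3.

Answer: I M I I

Derivation:
Op 1: C0 read [C0 read from I: no other sharers -> C0=E (exclusive)] -> [E,I,I,I]
Op 2: C0 read [C0 read: already in E, no change] -> [E,I,I,I]
Op 3: C0 write [C0 write: invalidate none -> C0=M] -> [M,I,I,I]
Op 4: C3 write [C3 write: invalidate ['C0=M'] -> C3=M] -> [I,I,I,M]
Op 5: C3 write [C3 write: already M (modified), no change] -> [I,I,I,M]
Op 6: C2 read [C2 read from I: others=['C3=M'] -> C2=S, others downsized to S] -> [I,I,S,S]
Op 7: C1 read [C1 read from I: others=['C2=S', 'C3=S'] -> C1=S, others downsized to S] -> [I,S,S,S]
Op 8: C3 write [C3 write: invalidate ['C1=S', 'C2=S'] -> C3=M] -> [I,I,I,M]
Op 9: C3 write [C3 write: already M (modified), no change] -> [I,I,I,M]
Op 10: C1 write [C1 write: invalidate ['C3=M'] -> C1=M] -> [I,M,I,I]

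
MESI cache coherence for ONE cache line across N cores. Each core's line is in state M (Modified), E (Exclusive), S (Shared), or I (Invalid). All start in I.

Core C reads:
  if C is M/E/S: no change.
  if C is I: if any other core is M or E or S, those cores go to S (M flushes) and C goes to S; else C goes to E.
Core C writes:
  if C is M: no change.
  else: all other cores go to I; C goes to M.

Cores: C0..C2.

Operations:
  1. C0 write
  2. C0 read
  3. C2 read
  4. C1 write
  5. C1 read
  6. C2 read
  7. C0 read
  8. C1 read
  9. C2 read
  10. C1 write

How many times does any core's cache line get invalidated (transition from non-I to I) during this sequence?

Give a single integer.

Op 1: C0 write [C0 write: invalidate none -> C0=M] -> [M,I,I] (invalidations this op: 0; running total: 0)
Op 2: C0 read [C0 read: already in M, no change] -> [M,I,I] (invalidations this op: 0; running total: 0)
Op 3: C2 read [C2 read from I: others=['C0=M'] -> C2=S, others downsized to S] -> [S,I,S] (invalidations this op: 0; running total: 0)
Op 4: C1 write [C1 write: invalidate ['C0=S', 'C2=S'] -> C1=M] -> [I,M,I] (invalidations this op: 2; running total: 2)
Op 5: C1 read [C1 read: already in M, no change] -> [I,M,I] (invalidations this op: 0; running total: 2)
Op 6: C2 read [C2 read from I: others=['C1=M'] -> C2=S, others downsized to S] -> [I,S,S] (invalidations this op: 0; running total: 2)
Op 7: C0 read [C0 read from I: others=['C1=S', 'C2=S'] -> C0=S, others downsized to S] -> [S,S,S] (invalidations this op: 0; running total: 2)
Op 8: C1 read [C1 read: already in S, no change] -> [S,S,S] (invalidations this op: 0; running total: 2)
Op 9: C2 read [C2 read: already in S, no change] -> [S,S,S] (invalidations this op: 0; running total: 2)
Op 10: C1 write [C1 write: invalidate ['C0=S', 'C2=S'] -> C1=M] -> [I,M,I] (invalidations this op: 2; running total: 4)

Answer: 4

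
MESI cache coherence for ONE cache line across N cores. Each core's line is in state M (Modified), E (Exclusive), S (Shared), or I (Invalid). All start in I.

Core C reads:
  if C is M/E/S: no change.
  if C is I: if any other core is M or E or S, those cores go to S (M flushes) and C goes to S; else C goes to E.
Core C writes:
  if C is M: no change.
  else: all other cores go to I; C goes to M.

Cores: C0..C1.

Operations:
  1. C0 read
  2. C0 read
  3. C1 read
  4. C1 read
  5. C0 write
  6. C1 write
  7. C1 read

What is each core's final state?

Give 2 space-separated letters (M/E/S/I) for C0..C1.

Op 1: C0 read [C0 read from I: no other sharers -> C0=E (exclusive)] -> [E,I]
Op 2: C0 read [C0 read: already in E, no change] -> [E,I]
Op 3: C1 read [C1 read from I: others=['C0=E'] -> C1=S, others downsized to S] -> [S,S]
Op 4: C1 read [C1 read: already in S, no change] -> [S,S]
Op 5: C0 write [C0 write: invalidate ['C1=S'] -> C0=M] -> [M,I]
Op 6: C1 write [C1 write: invalidate ['C0=M'] -> C1=M] -> [I,M]
Op 7: C1 read [C1 read: already in M, no change] -> [I,M]

Answer: I M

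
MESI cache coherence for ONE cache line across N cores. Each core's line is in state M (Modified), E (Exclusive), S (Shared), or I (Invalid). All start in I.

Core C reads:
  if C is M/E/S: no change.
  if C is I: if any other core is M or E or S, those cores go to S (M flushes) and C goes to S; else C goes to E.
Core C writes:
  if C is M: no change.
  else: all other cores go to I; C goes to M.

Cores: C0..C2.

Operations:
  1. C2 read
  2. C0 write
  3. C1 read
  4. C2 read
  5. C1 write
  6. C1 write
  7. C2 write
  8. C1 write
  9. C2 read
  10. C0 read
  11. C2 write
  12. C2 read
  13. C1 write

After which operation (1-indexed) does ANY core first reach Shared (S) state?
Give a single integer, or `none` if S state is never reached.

Op 1: C2 read [C2 read from I: no other sharers -> C2=E (exclusive)] -> [I,I,E]
Op 2: C0 write [C0 write: invalidate ['C2=E'] -> C0=M] -> [M,I,I]
Op 3: C1 read [C1 read from I: others=['C0=M'] -> C1=S, others downsized to S] -> [S,S,I]
  -> First S state at op 3; remaining ops need not be traced.

Answer: 3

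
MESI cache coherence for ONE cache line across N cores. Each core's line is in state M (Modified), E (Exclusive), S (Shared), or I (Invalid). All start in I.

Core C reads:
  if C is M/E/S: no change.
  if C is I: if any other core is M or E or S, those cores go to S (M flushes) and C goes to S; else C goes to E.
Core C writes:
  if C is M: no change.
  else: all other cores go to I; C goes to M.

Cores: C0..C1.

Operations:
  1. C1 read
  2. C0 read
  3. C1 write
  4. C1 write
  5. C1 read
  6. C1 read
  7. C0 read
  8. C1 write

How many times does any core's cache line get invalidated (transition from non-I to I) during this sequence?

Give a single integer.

Answer: 2

Derivation:
Op 1: C1 read [C1 read from I: no other sharers -> C1=E (exclusive)] -> [I,E] (invalidations this op: 0; running total: 0)
Op 2: C0 read [C0 read from I: others=['C1=E'] -> C0=S, others downsized to S] -> [S,S] (invalidations this op: 0; running total: 0)
Op 3: C1 write [C1 write: invalidate ['C0=S'] -> C1=M] -> [I,M] (invalidations this op: 1; running total: 1)
Op 4: C1 write [C1 write: already M (modified), no change] -> [I,M] (invalidations this op: 0; running total: 1)
Op 5: C1 read [C1 read: already in M, no change] -> [I,M] (invalidations this op: 0; running total: 1)
Op 6: C1 read [C1 read: already in M, no change] -> [I,M] (invalidations this op: 0; running total: 1)
Op 7: C0 read [C0 read from I: others=['C1=M'] -> C0=S, others downsized to S] -> [S,S] (invalidations this op: 0; running total: 1)
Op 8: C1 write [C1 write: invalidate ['C0=S'] -> C1=M] -> [I,M] (invalidations this op: 1; running total: 2)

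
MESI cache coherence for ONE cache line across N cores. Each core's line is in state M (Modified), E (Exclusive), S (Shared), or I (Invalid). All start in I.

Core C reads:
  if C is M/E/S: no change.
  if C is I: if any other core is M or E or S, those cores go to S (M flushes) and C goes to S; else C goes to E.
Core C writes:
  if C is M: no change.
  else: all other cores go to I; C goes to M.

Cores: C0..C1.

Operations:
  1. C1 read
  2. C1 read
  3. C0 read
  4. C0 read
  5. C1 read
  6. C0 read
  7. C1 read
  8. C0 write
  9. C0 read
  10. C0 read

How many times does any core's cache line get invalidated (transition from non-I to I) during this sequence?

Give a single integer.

Op 1: C1 read [C1 read from I: no other sharers -> C1=E (exclusive)] -> [I,E] (invalidations this op: 0; running total: 0)
Op 2: C1 read [C1 read: already in E, no change] -> [I,E] (invalidations this op: 0; running total: 0)
Op 3: C0 read [C0 read from I: others=['C1=E'] -> C0=S, others downsized to S] -> [S,S] (invalidations this op: 0; running total: 0)
Op 4: C0 read [C0 read: already in S, no change] -> [S,S] (invalidations this op: 0; running total: 0)
Op 5: C1 read [C1 read: already in S, no change] -> [S,S] (invalidations this op: 0; running total: 0)
Op 6: C0 read [C0 read: already in S, no change] -> [S,S] (invalidations this op: 0; running total: 0)
Op 7: C1 read [C1 read: already in S, no change] -> [S,S] (invalidations this op: 0; running total: 0)
Op 8: C0 write [C0 write: invalidate ['C1=S'] -> C0=M] -> [M,I] (invalidations this op: 1; running total: 1)
Op 9: C0 read [C0 read: already in M, no change] -> [M,I] (invalidations this op: 0; running total: 1)
Op 10: C0 read [C0 read: already in M, no change] -> [M,I] (invalidations this op: 0; running total: 1)

Answer: 1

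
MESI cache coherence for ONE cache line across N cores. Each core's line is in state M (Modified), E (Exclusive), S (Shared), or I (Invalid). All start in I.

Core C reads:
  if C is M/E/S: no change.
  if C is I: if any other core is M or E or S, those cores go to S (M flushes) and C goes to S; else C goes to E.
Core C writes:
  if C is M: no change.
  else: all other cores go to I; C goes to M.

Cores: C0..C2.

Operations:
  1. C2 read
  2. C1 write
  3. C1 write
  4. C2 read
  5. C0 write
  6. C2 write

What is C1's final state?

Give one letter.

Answer: I

Derivation:
Op 1: C2 read [C2 read from I: no other sharers -> C2=E (exclusive)] -> [I,I,E]
Op 2: C1 write [C1 write: invalidate ['C2=E'] -> C1=M] -> [I,M,I]
Op 3: C1 write [C1 write: already M (modified), no change] -> [I,M,I]
Op 4: C2 read [C2 read from I: others=['C1=M'] -> C2=S, others downsized to S] -> [I,S,S]
Op 5: C0 write [C0 write: invalidate ['C1=S', 'C2=S'] -> C0=M] -> [M,I,I]
Op 6: C2 write [C2 write: invalidate ['C0=M'] -> C2=M] -> [I,I,M]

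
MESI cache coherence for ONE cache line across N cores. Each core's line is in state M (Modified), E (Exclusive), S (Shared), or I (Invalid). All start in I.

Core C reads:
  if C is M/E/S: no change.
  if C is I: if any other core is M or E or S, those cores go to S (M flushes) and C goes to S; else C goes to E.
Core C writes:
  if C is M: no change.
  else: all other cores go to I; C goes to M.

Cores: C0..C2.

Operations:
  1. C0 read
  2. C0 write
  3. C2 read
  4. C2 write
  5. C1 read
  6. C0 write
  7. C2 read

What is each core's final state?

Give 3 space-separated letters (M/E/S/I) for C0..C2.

Op 1: C0 read [C0 read from I: no other sharers -> C0=E (exclusive)] -> [E,I,I]
Op 2: C0 write [C0 write: invalidate none -> C0=M] -> [M,I,I]
Op 3: C2 read [C2 read from I: others=['C0=M'] -> C2=S, others downsized to S] -> [S,I,S]
Op 4: C2 write [C2 write: invalidate ['C0=S'] -> C2=M] -> [I,I,M]
Op 5: C1 read [C1 read from I: others=['C2=M'] -> C1=S, others downsized to S] -> [I,S,S]
Op 6: C0 write [C0 write: invalidate ['C1=S', 'C2=S'] -> C0=M] -> [M,I,I]
Op 7: C2 read [C2 read from I: others=['C0=M'] -> C2=S, others downsized to S] -> [S,I,S]

Answer: S I S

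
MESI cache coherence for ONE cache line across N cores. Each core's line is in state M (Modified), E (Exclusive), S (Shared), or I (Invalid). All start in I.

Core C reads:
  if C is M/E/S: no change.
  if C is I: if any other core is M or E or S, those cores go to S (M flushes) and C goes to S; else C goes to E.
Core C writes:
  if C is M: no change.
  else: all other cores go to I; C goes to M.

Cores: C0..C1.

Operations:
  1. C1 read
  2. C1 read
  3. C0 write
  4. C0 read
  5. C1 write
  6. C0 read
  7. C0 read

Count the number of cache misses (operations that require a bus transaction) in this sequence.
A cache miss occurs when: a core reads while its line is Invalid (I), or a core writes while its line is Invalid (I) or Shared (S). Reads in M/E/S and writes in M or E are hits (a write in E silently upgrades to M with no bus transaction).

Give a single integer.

Op 1: C1 read [C1 read from I: no other sharers -> C1=E (exclusive)] -> [I,E] [MISS #1: read from I]
Op 2: C1 read [C1 read: already in E, no change] -> [I,E] [hit: read from E]
Op 3: C0 write [C0 write: invalidate ['C1=E'] -> C0=M] -> [M,I] [MISS #2: write from I]
Op 4: C0 read [C0 read: already in M, no change] -> [M,I] [hit: read from M]
Op 5: C1 write [C1 write: invalidate ['C0=M'] -> C1=M] -> [I,M] [MISS #3: write from I]
Op 6: C0 read [C0 read from I: others=['C1=M'] -> C0=S, others downsized to S] -> [S,S] [MISS #4: read from I]
Op 7: C0 read [C0 read: already in S, no change] -> [S,S] [hit: read from S]

Answer: 4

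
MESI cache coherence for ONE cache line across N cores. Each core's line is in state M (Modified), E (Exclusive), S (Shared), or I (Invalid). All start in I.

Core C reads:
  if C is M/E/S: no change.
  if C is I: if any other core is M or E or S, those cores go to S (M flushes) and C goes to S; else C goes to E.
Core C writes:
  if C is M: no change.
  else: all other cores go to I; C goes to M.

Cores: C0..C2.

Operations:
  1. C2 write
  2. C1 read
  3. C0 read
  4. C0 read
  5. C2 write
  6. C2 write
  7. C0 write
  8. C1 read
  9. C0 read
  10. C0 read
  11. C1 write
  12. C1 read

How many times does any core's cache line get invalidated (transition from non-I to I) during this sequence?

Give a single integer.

Op 1: C2 write [C2 write: invalidate none -> C2=M] -> [I,I,M] (invalidations this op: 0; running total: 0)
Op 2: C1 read [C1 read from I: others=['C2=M'] -> C1=S, others downsized to S] -> [I,S,S] (invalidations this op: 0; running total: 0)
Op 3: C0 read [C0 read from I: others=['C1=S', 'C2=S'] -> C0=S, others downsized to S] -> [S,S,S] (invalidations this op: 0; running total: 0)
Op 4: C0 read [C0 read: already in S, no change] -> [S,S,S] (invalidations this op: 0; running total: 0)
Op 5: C2 write [C2 write: invalidate ['C0=S', 'C1=S'] -> C2=M] -> [I,I,M] (invalidations this op: 2; running total: 2)
Op 6: C2 write [C2 write: already M (modified), no change] -> [I,I,M] (invalidations this op: 0; running total: 2)
Op 7: C0 write [C0 write: invalidate ['C2=M'] -> C0=M] -> [M,I,I] (invalidations this op: 1; running total: 3)
Op 8: C1 read [C1 read from I: others=['C0=M'] -> C1=S, others downsized to S] -> [S,S,I] (invalidations this op: 0; running total: 3)
Op 9: C0 read [C0 read: already in S, no change] -> [S,S,I] (invalidations this op: 0; running total: 3)
Op 10: C0 read [C0 read: already in S, no change] -> [S,S,I] (invalidations this op: 0; running total: 3)
Op 11: C1 write [C1 write: invalidate ['C0=S'] -> C1=M] -> [I,M,I] (invalidations this op: 1; running total: 4)
Op 12: C1 read [C1 read: already in M, no change] -> [I,M,I] (invalidations this op: 0; running total: 4)

Answer: 4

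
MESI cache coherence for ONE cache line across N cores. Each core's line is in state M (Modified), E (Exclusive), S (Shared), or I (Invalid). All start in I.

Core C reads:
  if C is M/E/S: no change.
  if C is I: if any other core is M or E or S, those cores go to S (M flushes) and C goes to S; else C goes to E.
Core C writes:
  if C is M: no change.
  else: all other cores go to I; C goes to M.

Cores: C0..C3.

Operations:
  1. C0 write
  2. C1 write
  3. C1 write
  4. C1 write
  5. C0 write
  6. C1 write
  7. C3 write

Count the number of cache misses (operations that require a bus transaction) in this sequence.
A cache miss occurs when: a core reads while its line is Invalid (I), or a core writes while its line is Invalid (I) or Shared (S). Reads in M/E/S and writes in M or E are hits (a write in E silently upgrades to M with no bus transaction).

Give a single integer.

Op 1: C0 write [C0 write: invalidate none -> C0=M] -> [M,I,I,I] [MISS #1: write from I]
Op 2: C1 write [C1 write: invalidate ['C0=M'] -> C1=M] -> [I,M,I,I] [MISS #2: write from I]
Op 3: C1 write [C1 write: already M (modified), no change] -> [I,M,I,I] [hit: write from M]
Op 4: C1 write [C1 write: already M (modified), no change] -> [I,M,I,I] [hit: write from M]
Op 5: C0 write [C0 write: invalidate ['C1=M'] -> C0=M] -> [M,I,I,I] [MISS #3: write from I]
Op 6: C1 write [C1 write: invalidate ['C0=M'] -> C1=M] -> [I,M,I,I] [MISS #4: write from I]
Op 7: C3 write [C3 write: invalidate ['C1=M'] -> C3=M] -> [I,I,I,M] [MISS #5: write from I]

Answer: 5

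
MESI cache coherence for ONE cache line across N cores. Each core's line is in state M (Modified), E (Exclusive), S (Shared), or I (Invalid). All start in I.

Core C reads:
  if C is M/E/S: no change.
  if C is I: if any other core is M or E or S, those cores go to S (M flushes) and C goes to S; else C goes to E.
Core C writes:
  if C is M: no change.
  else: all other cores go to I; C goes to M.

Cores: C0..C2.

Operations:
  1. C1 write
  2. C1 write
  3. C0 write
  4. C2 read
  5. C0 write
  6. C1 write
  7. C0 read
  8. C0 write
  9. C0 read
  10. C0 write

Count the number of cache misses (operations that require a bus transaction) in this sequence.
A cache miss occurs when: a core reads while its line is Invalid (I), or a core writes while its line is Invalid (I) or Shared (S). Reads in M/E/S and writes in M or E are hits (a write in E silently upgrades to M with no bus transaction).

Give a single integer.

Op 1: C1 write [C1 write: invalidate none -> C1=M] -> [I,M,I] [MISS #1: write from I]
Op 2: C1 write [C1 write: already M (modified), no change] -> [I,M,I] [hit: write from M]
Op 3: C0 write [C0 write: invalidate ['C1=M'] -> C0=M] -> [M,I,I] [MISS #2: write from I]
Op 4: C2 read [C2 read from I: others=['C0=M'] -> C2=S, others downsized to S] -> [S,I,S] [MISS #3: read from I]
Op 5: C0 write [C0 write: invalidate ['C2=S'] -> C0=M] -> [M,I,I] [MISS #4: write from S]
Op 6: C1 write [C1 write: invalidate ['C0=M'] -> C1=M] -> [I,M,I] [MISS #5: write from I]
Op 7: C0 read [C0 read from I: others=['C1=M'] -> C0=S, others downsized to S] -> [S,S,I] [MISS #6: read from I]
Op 8: C0 write [C0 write: invalidate ['C1=S'] -> C0=M] -> [M,I,I] [MISS #7: write from S]
Op 9: C0 read [C0 read: already in M, no change] -> [M,I,I] [hit: read from M]
Op 10: C0 write [C0 write: already M (modified), no change] -> [M,I,I] [hit: write from M]

Answer: 7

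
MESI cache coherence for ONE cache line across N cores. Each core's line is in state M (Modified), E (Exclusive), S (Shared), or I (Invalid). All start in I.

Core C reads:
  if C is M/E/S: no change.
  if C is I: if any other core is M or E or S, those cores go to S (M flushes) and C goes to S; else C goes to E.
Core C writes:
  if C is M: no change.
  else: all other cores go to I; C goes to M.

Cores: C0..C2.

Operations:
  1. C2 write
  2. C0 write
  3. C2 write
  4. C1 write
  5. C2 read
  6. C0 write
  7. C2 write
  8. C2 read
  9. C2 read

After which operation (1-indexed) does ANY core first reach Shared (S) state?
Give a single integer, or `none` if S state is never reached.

Answer: 5

Derivation:
Op 1: C2 write [C2 write: invalidate none -> C2=M] -> [I,I,M]
Op 2: C0 write [C0 write: invalidate ['C2=M'] -> C0=M] -> [M,I,I]
Op 3: C2 write [C2 write: invalidate ['C0=M'] -> C2=M] -> [I,I,M]
Op 4: C1 write [C1 write: invalidate ['C2=M'] -> C1=M] -> [I,M,I]
Op 5: C2 read [C2 read from I: others=['C1=M'] -> C2=S, others downsized to S] -> [I,S,S]
  -> First S state at op 5; remaining ops need not be traced.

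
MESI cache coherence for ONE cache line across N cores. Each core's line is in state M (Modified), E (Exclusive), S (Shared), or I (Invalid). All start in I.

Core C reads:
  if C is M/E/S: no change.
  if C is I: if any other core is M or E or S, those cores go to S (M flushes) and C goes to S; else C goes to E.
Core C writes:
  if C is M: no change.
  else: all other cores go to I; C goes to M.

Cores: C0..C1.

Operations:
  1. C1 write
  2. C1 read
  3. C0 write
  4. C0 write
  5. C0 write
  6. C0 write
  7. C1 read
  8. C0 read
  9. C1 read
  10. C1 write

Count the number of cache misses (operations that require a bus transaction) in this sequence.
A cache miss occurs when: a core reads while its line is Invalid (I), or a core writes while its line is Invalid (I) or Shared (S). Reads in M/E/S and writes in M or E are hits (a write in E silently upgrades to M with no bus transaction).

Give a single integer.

Answer: 4

Derivation:
Op 1: C1 write [C1 write: invalidate none -> C1=M] -> [I,M] [MISS #1: write from I]
Op 2: C1 read [C1 read: already in M, no change] -> [I,M] [hit: read from M]
Op 3: C0 write [C0 write: invalidate ['C1=M'] -> C0=M] -> [M,I] [MISS #2: write from I]
Op 4: C0 write [C0 write: already M (modified), no change] -> [M,I] [hit: write from M]
Op 5: C0 write [C0 write: already M (modified), no change] -> [M,I] [hit: write from M]
Op 6: C0 write [C0 write: already M (modified), no change] -> [M,I] [hit: write from M]
Op 7: C1 read [C1 read from I: others=['C0=M'] -> C1=S, others downsized to S] -> [S,S] [MISS #3: read from I]
Op 8: C0 read [C0 read: already in S, no change] -> [S,S] [hit: read from S]
Op 9: C1 read [C1 read: already in S, no change] -> [S,S] [hit: read from S]
Op 10: C1 write [C1 write: invalidate ['C0=S'] -> C1=M] -> [I,M] [MISS #4: write from S]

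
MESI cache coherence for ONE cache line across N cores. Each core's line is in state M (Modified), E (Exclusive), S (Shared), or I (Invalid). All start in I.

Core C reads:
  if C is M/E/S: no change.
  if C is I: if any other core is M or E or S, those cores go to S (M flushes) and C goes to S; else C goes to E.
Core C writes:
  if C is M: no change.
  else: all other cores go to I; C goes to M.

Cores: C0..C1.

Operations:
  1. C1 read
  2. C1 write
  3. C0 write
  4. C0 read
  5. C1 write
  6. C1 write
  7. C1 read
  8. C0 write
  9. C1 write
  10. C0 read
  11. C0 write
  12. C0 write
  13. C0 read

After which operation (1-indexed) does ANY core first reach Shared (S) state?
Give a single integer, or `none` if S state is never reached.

Op 1: C1 read [C1 read from I: no other sharers -> C1=E (exclusive)] -> [I,E]
Op 2: C1 write [C1 write: invalidate none -> C1=M] -> [I,M]
Op 3: C0 write [C0 write: invalidate ['C1=M'] -> C0=M] -> [M,I]
Op 4: C0 read [C0 read: already in M, no change] -> [M,I]
Op 5: C1 write [C1 write: invalidate ['C0=M'] -> C1=M] -> [I,M]
Op 6: C1 write [C1 write: already M (modified), no change] -> [I,M]
Op 7: C1 read [C1 read: already in M, no change] -> [I,M]
Op 8: C0 write [C0 write: invalidate ['C1=M'] -> C0=M] -> [M,I]
Op 9: C1 write [C1 write: invalidate ['C0=M'] -> C1=M] -> [I,M]
Op 10: C0 read [C0 read from I: others=['C1=M'] -> C0=S, others downsized to S] -> [S,S]
  -> First S state at op 10; remaining ops need not be traced.

Answer: 10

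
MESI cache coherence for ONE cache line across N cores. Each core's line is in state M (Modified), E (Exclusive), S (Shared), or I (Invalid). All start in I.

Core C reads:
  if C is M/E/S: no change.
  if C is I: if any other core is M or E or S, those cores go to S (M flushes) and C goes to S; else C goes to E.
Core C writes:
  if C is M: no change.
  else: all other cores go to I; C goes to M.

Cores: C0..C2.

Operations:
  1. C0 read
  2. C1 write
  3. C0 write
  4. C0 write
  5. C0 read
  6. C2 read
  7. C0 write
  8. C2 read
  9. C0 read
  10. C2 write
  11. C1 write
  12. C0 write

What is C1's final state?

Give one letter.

Op 1: C0 read [C0 read from I: no other sharers -> C0=E (exclusive)] -> [E,I,I]
Op 2: C1 write [C1 write: invalidate ['C0=E'] -> C1=M] -> [I,M,I]
Op 3: C0 write [C0 write: invalidate ['C1=M'] -> C0=M] -> [M,I,I]
Op 4: C0 write [C0 write: already M (modified), no change] -> [M,I,I]
Op 5: C0 read [C0 read: already in M, no change] -> [M,I,I]
Op 6: C2 read [C2 read from I: others=['C0=M'] -> C2=S, others downsized to S] -> [S,I,S]
Op 7: C0 write [C0 write: invalidate ['C2=S'] -> C0=M] -> [M,I,I]
Op 8: C2 read [C2 read from I: others=['C0=M'] -> C2=S, others downsized to S] -> [S,I,S]
Op 9: C0 read [C0 read: already in S, no change] -> [S,I,S]
Op 10: C2 write [C2 write: invalidate ['C0=S'] -> C2=M] -> [I,I,M]
Op 11: C1 write [C1 write: invalidate ['C2=M'] -> C1=M] -> [I,M,I]
Op 12: C0 write [C0 write: invalidate ['C1=M'] -> C0=M] -> [M,I,I]

Answer: I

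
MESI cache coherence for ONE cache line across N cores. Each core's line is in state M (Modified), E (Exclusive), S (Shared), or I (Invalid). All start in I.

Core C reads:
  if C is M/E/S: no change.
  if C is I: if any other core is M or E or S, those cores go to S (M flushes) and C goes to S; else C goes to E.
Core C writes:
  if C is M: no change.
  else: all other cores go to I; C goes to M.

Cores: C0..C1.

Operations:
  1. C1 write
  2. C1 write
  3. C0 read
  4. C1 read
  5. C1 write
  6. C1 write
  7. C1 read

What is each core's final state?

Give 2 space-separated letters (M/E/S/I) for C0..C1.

Answer: I M

Derivation:
Op 1: C1 write [C1 write: invalidate none -> C1=M] -> [I,M]
Op 2: C1 write [C1 write: already M (modified), no change] -> [I,M]
Op 3: C0 read [C0 read from I: others=['C1=M'] -> C0=S, others downsized to S] -> [S,S]
Op 4: C1 read [C1 read: already in S, no change] -> [S,S]
Op 5: C1 write [C1 write: invalidate ['C0=S'] -> C1=M] -> [I,M]
Op 6: C1 write [C1 write: already M (modified), no change] -> [I,M]
Op 7: C1 read [C1 read: already in M, no change] -> [I,M]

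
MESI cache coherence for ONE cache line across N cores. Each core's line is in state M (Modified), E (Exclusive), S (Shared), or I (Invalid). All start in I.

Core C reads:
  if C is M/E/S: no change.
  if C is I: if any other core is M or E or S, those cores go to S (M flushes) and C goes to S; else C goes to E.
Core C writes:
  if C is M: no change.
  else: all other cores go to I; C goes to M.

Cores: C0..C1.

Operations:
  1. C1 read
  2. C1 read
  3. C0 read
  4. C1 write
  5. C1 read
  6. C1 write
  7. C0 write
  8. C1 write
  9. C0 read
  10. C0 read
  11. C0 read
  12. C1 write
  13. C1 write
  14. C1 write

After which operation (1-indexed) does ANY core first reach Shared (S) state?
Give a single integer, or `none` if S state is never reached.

Op 1: C1 read [C1 read from I: no other sharers -> C1=E (exclusive)] -> [I,E]
Op 2: C1 read [C1 read: already in E, no change] -> [I,E]
Op 3: C0 read [C0 read from I: others=['C1=E'] -> C0=S, others downsized to S] -> [S,S]
  -> First S state at op 3; remaining ops need not be traced.

Answer: 3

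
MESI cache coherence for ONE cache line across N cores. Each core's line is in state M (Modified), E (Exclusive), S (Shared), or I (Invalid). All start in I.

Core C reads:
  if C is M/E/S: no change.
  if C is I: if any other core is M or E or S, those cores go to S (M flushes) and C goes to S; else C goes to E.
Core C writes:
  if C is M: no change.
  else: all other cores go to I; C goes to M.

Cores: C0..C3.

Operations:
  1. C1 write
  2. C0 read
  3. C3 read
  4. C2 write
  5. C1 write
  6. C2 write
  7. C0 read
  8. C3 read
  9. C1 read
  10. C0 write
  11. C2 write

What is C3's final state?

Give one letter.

Answer: I

Derivation:
Op 1: C1 write [C1 write: invalidate none -> C1=M] -> [I,M,I,I]
Op 2: C0 read [C0 read from I: others=['C1=M'] -> C0=S, others downsized to S] -> [S,S,I,I]
Op 3: C3 read [C3 read from I: others=['C0=S', 'C1=S'] -> C3=S, others downsized to S] -> [S,S,I,S]
Op 4: C2 write [C2 write: invalidate ['C0=S', 'C1=S', 'C3=S'] -> C2=M] -> [I,I,M,I]
Op 5: C1 write [C1 write: invalidate ['C2=M'] -> C1=M] -> [I,M,I,I]
Op 6: C2 write [C2 write: invalidate ['C1=M'] -> C2=M] -> [I,I,M,I]
Op 7: C0 read [C0 read from I: others=['C2=M'] -> C0=S, others downsized to S] -> [S,I,S,I]
Op 8: C3 read [C3 read from I: others=['C0=S', 'C2=S'] -> C3=S, others downsized to S] -> [S,I,S,S]
Op 9: C1 read [C1 read from I: others=['C0=S', 'C2=S', 'C3=S'] -> C1=S, others downsized to S] -> [S,S,S,S]
Op 10: C0 write [C0 write: invalidate ['C1=S', 'C2=S', 'C3=S'] -> C0=M] -> [M,I,I,I]
Op 11: C2 write [C2 write: invalidate ['C0=M'] -> C2=M] -> [I,I,M,I]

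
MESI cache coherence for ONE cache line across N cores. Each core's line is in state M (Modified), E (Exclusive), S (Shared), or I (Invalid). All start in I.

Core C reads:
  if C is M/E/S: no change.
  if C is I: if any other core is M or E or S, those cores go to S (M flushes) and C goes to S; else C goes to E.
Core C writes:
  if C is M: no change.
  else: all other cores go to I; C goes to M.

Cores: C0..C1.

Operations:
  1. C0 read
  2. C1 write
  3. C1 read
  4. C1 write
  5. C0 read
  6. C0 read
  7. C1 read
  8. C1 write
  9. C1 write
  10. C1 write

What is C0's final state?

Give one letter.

Answer: I

Derivation:
Op 1: C0 read [C0 read from I: no other sharers -> C0=E (exclusive)] -> [E,I]
Op 2: C1 write [C1 write: invalidate ['C0=E'] -> C1=M] -> [I,M]
Op 3: C1 read [C1 read: already in M, no change] -> [I,M]
Op 4: C1 write [C1 write: already M (modified), no change] -> [I,M]
Op 5: C0 read [C0 read from I: others=['C1=M'] -> C0=S, others downsized to S] -> [S,S]
Op 6: C0 read [C0 read: already in S, no change] -> [S,S]
Op 7: C1 read [C1 read: already in S, no change] -> [S,S]
Op 8: C1 write [C1 write: invalidate ['C0=S'] -> C1=M] -> [I,M]
Op 9: C1 write [C1 write: already M (modified), no change] -> [I,M]
Op 10: C1 write [C1 write: already M (modified), no change] -> [I,M]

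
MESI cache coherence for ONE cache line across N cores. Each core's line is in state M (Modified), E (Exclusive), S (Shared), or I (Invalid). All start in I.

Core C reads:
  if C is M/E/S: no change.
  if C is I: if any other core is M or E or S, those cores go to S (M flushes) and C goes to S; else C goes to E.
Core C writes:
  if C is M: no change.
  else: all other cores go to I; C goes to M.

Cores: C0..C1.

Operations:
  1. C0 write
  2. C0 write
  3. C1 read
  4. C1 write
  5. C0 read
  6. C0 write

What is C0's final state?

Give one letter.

Answer: M

Derivation:
Op 1: C0 write [C0 write: invalidate none -> C0=M] -> [M,I]
Op 2: C0 write [C0 write: already M (modified), no change] -> [M,I]
Op 3: C1 read [C1 read from I: others=['C0=M'] -> C1=S, others downsized to S] -> [S,S]
Op 4: C1 write [C1 write: invalidate ['C0=S'] -> C1=M] -> [I,M]
Op 5: C0 read [C0 read from I: others=['C1=M'] -> C0=S, others downsized to S] -> [S,S]
Op 6: C0 write [C0 write: invalidate ['C1=S'] -> C0=M] -> [M,I]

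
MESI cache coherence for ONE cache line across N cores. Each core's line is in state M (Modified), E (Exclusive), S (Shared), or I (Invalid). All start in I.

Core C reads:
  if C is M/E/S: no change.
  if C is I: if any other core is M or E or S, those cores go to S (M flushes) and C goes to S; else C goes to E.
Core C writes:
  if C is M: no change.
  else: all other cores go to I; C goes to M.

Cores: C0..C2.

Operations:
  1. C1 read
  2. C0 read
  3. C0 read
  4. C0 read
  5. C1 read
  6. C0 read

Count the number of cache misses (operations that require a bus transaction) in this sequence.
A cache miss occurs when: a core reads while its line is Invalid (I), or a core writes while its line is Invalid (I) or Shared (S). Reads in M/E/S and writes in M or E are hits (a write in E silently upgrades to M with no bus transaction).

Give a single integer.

Answer: 2

Derivation:
Op 1: C1 read [C1 read from I: no other sharers -> C1=E (exclusive)] -> [I,E,I] [MISS #1: read from I]
Op 2: C0 read [C0 read from I: others=['C1=E'] -> C0=S, others downsized to S] -> [S,S,I] [MISS #2: read from I]
Op 3: C0 read [C0 read: already in S, no change] -> [S,S,I] [hit: read from S]
Op 4: C0 read [C0 read: already in S, no change] -> [S,S,I] [hit: read from S]
Op 5: C1 read [C1 read: already in S, no change] -> [S,S,I] [hit: read from S]
Op 6: C0 read [C0 read: already in S, no change] -> [S,S,I] [hit: read from S]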